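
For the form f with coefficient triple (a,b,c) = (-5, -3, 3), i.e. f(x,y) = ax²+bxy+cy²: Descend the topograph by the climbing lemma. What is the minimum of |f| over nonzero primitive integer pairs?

descent: ρ → (3,3,-5)  [lands on river]
river: ρ → (-5,7,1)
river: ρ → (1,7,-5)
river: ρ → (-5,3,3)
closes: descent 1, river 4
min |a| on river = 1

1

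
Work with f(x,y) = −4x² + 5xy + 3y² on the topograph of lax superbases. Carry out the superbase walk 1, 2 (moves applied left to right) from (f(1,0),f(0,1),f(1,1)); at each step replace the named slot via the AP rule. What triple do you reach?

start (-4,3,4) = (f(1,0),f(0,1),f(1,1))
replace slot 1: 2·(3+4) − (-4) = 18 → (18,3,4)
replace slot 2: 2·(18+4) − 3 = 41 → (18,41,4)

18,41,4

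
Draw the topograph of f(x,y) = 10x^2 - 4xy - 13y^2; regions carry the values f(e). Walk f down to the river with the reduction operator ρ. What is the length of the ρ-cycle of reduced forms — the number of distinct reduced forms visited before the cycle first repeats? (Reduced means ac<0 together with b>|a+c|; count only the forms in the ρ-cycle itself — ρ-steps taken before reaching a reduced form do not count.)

D = 536, ⌊√D⌋ = 23
descent: ρ → (-13,4,10)  [lands on river]
river: ρ → (10,16,-7)
river: ρ → (-7,12,14)
river: ρ → (14,16,-5)
river: ρ → (-5,14,17)
river: ρ → (17,20,-2)
river: ρ → (-2,20,17)
river: ρ → (17,14,-5)
river: ρ → (-5,16,14)
river: ρ → (14,12,-7)
river: ρ → (-7,16,10)
river: ρ → (10,4,-13)
river: ρ → (-13,22,1)
river: ρ → (1,22,-13)
ρ-cycle length = 14 (tail of 1 descent step not counted)

14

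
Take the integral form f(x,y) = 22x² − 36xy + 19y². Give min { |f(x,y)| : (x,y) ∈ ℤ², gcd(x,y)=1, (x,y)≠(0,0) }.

translate: b→8 (≡-36 mod 44), so (22,-36,19)→(22,8,5)
flip: (22,8,5)→(5,-8,22)
translate: b→2 (≡-8 mod 10), so (5,-8,22)→(5,2,19)
reduced (well bottom): (5,2,19) with a≤c, −a<b≤a
well minimum = a = 5

5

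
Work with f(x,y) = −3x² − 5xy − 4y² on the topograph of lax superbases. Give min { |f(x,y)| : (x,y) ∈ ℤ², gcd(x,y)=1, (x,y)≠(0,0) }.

translate: b→-1 (≡5 mod 6), so (3,5,4)→(3,-1,2)
flip: (3,-1,2)→(2,1,3)
reduced (well bottom): (2,1,3) with a≤c, −a<b≤a
well minimum |f| = |-2| = 2 (negative-definite)

2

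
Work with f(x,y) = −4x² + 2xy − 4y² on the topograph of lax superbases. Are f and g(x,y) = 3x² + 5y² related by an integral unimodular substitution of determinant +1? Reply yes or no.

D₁ = -60, D₂ = -60
f is negative-definite; reduce −f:
−f: flip: (4,-2,4)→(4,2,4)
−f: reduced (well bottom): (4,2,4) with a≤c, −a<b≤a
flip sign back: reduced form of f is (-4,-2,-4)
g: reduced (well bottom): (3,0,5) with a≤c, −a<b≤a
reduced forms (-4, -2, -4) vs (3, 0, 5) ⇒ inequivalent

no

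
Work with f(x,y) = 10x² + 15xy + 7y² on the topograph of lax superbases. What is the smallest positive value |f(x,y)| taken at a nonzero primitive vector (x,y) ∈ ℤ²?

translate: b→-5 (≡15 mod 20), so (10,15,7)→(10,-5,2)
flip: (10,-5,2)→(2,5,10)
translate: b→1 (≡5 mod 4), so (2,5,10)→(2,1,7)
reduced (well bottom): (2,1,7) with a≤c, −a<b≤a
well minimum = a = 2

2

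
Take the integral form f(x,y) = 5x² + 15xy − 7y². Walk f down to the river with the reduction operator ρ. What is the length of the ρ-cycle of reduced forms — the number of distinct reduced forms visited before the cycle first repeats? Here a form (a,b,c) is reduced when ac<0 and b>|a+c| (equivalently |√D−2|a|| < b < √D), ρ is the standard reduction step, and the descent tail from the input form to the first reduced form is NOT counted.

D = 365, ⌊√D⌋ = 19
river: ρ → (-7,13,7)
river: ρ → (7,15,-5)
river: ρ → (-5,15,7)
river: ρ → (7,13,-7)
river: ρ → (-7,15,5)
river: ρ → (5,15,-7)
ρ-cycle length = 6 (tail of 0 descent steps not counted)

6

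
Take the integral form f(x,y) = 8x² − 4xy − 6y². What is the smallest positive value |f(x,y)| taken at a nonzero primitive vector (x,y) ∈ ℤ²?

descent: ρ → (-6,4,8)  [lands on river]
river: ρ → (8,12,-2)
river: ρ → (-2,12,8)
river: ρ → (8,4,-6)
river: ρ → (-6,8,6)
river: ρ → (6,4,-8)
river: ρ → (-8,12,2)
river: ρ → (2,12,-8)
river: ρ → (-8,4,6)
river: ρ → (6,8,-6)
closes: descent 1, river 10
min |a| on river = 2

2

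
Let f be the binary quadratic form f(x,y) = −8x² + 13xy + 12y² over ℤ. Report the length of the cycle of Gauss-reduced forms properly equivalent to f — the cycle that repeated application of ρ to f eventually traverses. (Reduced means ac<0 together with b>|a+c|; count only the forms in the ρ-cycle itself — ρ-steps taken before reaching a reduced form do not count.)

D = 553, ⌊√D⌋ = 23
river: ρ → (12,11,-9)
river: ρ → (-9,7,14)
river: ρ → (14,21,-2)
river: ρ → (-2,23,3)
river: ρ → (3,19,-16)
river: ρ → (-16,13,6)
river: ρ → (6,23,-1)
river: ρ → (-1,23,6)
river: ρ → (6,13,-16)
river: ρ → (-16,19,3)
river: ρ → (3,23,-2)
river: ρ → (-2,21,14)
river: ρ → (14,7,-9)
river: ρ → (-9,11,12)
river: ρ → (12,13,-8)
river: ρ → (-8,19,6)
river: ρ → (6,17,-11)
river: ρ → (-11,5,12)
river: ρ → (12,19,-4)
river: ρ → (-4,21,7)
river: ρ → (7,21,-4)
river: ρ → (-4,19,12)
river: ρ → (12,5,-11)
river: ρ → (-11,17,6)
river: ρ → (6,19,-8)
river: ρ → (-8,13,12)
ρ-cycle length = 26 (tail of 0 descent steps not counted)

26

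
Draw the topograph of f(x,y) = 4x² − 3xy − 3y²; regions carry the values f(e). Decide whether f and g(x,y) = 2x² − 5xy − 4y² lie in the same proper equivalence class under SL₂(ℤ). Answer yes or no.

D₁ = 57, D₂ = 57
river cycle of f (length 6): (-3, 3, 4), (4, 5, -2), (-2, 7, 1), (1, 7, -2), (-2, 5, 4), (4, 3, -3)
river cycle of g (length 6): (-4, 5, 2), (2, 7, -1), (-1, 7, 2), (2, 5, -4), (-4, 3, 3), (3, 3, -4)
cycles differ ⇒ inequivalent

no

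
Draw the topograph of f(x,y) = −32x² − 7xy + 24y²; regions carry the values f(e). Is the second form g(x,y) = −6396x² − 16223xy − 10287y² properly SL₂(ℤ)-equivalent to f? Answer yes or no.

D₁ = 3121, D₂ = 3121
river cycle of f (length 30): (24, 55, -1), (-1, 55, 24), (24, 41, -15), (-15, 49, 12), (12, 47, -19), (-19, 29, 30), (30, 31, -18), (-18, 41, 20), (20, 39, -20), (-20, 41, 18), … (20 more)
river cycle of g (length 30): (24, 55, -1), (-1, 55, 24), (24, 41, -15), (-15, 49, 12), (12, 47, -19), (-19, 29, 30), (30, 31, -18), (-18, 41, 20), (20, 39, -20), (-20, 41, 18), … (20 more)
cycles coincide ⇒ equivalent

yes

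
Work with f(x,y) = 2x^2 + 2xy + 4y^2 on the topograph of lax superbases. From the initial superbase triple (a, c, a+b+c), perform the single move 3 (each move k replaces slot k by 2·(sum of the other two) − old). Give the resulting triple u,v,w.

start (2,4,8) = (f(1,0),f(0,1),f(1,1))
replace slot 3: 2·(2+4) − 8 = 4 → (2,4,4)

2,4,4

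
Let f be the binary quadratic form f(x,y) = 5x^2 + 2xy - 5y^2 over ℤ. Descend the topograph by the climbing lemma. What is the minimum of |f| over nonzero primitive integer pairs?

river: ρ → (-5,8,2)
river: ρ → (2,8,-5)
river: ρ → (-5,2,5)
river: ρ → (5,8,-2)
river: ρ → (-2,8,5)
river: ρ → (5,2,-5)
closes: descent 0, river 6
min |a| on river = 2

2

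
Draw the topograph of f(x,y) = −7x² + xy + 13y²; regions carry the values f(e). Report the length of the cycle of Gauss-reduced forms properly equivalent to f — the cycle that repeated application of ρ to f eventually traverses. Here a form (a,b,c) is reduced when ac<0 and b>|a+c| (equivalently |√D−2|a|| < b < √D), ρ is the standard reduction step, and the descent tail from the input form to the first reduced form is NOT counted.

D = 365, ⌊√D⌋ = 19
descent: ρ → (13,-1,-7)
descent: ρ → (-7,15,5)  [lands on river]
river: ρ → (5,15,-7)
river: ρ → (-7,13,7)
river: ρ → (7,15,-5)
river: ρ → (-5,15,7)
river: ρ → (7,13,-7)
ρ-cycle length = 6 (tail of 2 descent steps not counted)

6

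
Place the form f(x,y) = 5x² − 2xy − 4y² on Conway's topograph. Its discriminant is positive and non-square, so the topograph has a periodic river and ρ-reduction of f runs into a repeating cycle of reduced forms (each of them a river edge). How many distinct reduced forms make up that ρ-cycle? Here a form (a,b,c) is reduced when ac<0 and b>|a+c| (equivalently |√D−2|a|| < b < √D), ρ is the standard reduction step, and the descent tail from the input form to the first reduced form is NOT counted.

D = 84, ⌊√D⌋ = 9
descent: ρ → (-4,2,5)  [lands on river]
river: ρ → (5,8,-1)
river: ρ → (-1,8,5)
river: ρ → (5,2,-4)
river: ρ → (-4,6,3)
river: ρ → (3,6,-4)
ρ-cycle length = 6 (tail of 1 descent step not counted)

6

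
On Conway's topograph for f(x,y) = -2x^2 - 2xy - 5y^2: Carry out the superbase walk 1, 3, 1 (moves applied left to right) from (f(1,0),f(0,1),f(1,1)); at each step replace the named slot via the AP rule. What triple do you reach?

start (-2,-5,-9) = (f(1,0),f(0,1),f(1,1))
replace slot 1: 2·((-5)+(-9)) − (-2) = -26 → (-26,-5,-9)
replace slot 3: 2·((-26)+(-5)) − (-9) = -53 → (-26,-5,-53)
replace slot 1: 2·((-5)+(-53)) − (-26) = -90 → (-90,-5,-53)

-90,-5,-53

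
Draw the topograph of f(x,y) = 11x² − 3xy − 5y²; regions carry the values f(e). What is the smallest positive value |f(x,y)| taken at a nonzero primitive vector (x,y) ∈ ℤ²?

descent: ρ → (-5,13,3)  [lands on river]
river: ρ → (3,11,-9)
river: ρ → (-9,7,5)
river: ρ → (5,13,-3)
river: ρ → (-3,11,9)
river: ρ → (9,7,-5)
closes: descent 1, river 6
min |a| on river = 3

3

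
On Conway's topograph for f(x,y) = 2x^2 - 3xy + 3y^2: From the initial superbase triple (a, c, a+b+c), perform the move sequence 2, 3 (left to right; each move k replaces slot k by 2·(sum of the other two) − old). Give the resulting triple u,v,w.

start (2,3,2) = (f(1,0),f(0,1),f(1,1))
replace slot 2: 2·(2+2) − 3 = 5 → (2,5,2)
replace slot 3: 2·(2+5) − 2 = 12 → (2,5,12)

2,5,12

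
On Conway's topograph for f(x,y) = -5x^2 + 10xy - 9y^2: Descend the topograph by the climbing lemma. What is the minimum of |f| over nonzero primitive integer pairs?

translate: b→0 (≡-10 mod 10), so (5,-10,9)→(5,0,4)
flip: (5,0,4)→(4,0,5)
reduced (well bottom): (4,0,5) with a≤c, −a<b≤a
well minimum |f| = |-4| = 4 (negative-definite)

4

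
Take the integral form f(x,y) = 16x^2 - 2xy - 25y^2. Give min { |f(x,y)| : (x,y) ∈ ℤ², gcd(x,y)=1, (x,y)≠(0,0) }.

descent: ρ → (-25,2,16)
descent: ρ → (16,30,-11)  [lands on river]
river: ρ → (-11,36,7)
river: ρ → (7,34,-16)
river: ρ → (-16,30,11)
river: ρ → (11,36,-7)
river: ρ → (-7,34,16)
closes: descent 2, river 6
min |a| on river = 7

7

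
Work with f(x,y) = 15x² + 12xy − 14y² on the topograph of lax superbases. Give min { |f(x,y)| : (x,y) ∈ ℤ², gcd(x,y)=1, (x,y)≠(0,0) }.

river: ρ → (-14,16,13)
river: ρ → (13,10,-17)
river: ρ → (-17,24,6)
river: ρ → (6,24,-17)
river: ρ → (-17,10,13)
river: ρ → (13,16,-14)
river: ρ → (-14,12,15)
river: ρ → (15,18,-11)
river: ρ → (-11,26,7)
river: ρ → (7,30,-3)
river: ρ → (-3,30,7)
river: ρ → (7,26,-11)
river: ρ → (-11,18,15)
river: ρ → (15,12,-14)
closes: descent 0, river 14
min |a| on river = 3

3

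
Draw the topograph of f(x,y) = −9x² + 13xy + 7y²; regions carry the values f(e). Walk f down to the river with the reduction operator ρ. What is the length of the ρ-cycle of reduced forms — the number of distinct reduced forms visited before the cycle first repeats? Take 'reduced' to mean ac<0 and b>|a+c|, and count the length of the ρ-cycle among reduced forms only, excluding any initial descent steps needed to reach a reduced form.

D = 421, ⌊√D⌋ = 20
river: ρ → (7,15,-7)
river: ρ → (-7,13,9)
river: ρ → (9,5,-11)
river: ρ → (-11,17,3)
river: ρ → (3,19,-5)
river: ρ → (-5,11,15)
river: ρ → (15,19,-1)
river: ρ → (-1,19,15)
river: ρ → (15,11,-5)
river: ρ → (-5,19,3)
river: ρ → (3,17,-11)
river: ρ → (-11,5,9)
river: ρ → (9,13,-7)
river: ρ → (-7,15,7)
river: ρ → (7,13,-9)
river: ρ → (-9,5,11)
river: ρ → (11,17,-3)
river: ρ → (-3,19,5)
river: ρ → (5,11,-15)
river: ρ → (-15,19,1)
river: ρ → (1,19,-15)
river: ρ → (-15,11,5)
river: ρ → (5,19,-3)
river: ρ → (-3,17,11)
river: ρ → (11,5,-9)
river: ρ → (-9,13,7)
ρ-cycle length = 26 (tail of 0 descent steps not counted)

26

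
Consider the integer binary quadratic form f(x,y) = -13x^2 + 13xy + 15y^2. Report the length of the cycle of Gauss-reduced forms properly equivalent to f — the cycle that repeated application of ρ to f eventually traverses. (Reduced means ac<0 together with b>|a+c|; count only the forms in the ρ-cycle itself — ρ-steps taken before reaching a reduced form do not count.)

D = 949, ⌊√D⌋ = 30
river: ρ → (15,17,-11)
river: ρ → (-11,27,5)
river: ρ → (5,23,-21)
river: ρ → (-21,19,7)
river: ρ → (7,23,-15)
river: ρ → (-15,7,15)
river: ρ → (15,23,-7)
river: ρ → (-7,19,21)
river: ρ → (21,23,-5)
river: ρ → (-5,27,11)
river: ρ → (11,17,-15)
river: ρ → (-15,13,13)
river: ρ → (13,13,-15)
river: ρ → (-15,17,11)
river: ρ → (11,27,-5)
river: ρ → (-5,23,21)
river: ρ → (21,19,-7)
river: ρ → (-7,23,15)
river: ρ → (15,7,-15)
river: ρ → (-15,23,7)
river: ρ → (7,19,-21)
river: ρ → (-21,23,5)
river: ρ → (5,27,-11)
river: ρ → (-11,17,15)
river: ρ → (15,13,-13)
river: ρ → (-13,13,15)
ρ-cycle length = 26 (tail of 0 descent steps not counted)

26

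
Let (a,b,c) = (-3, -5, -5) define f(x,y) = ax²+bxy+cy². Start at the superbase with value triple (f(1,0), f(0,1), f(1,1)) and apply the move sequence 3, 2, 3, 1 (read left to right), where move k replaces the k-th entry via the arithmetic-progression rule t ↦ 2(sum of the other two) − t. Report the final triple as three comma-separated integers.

start (-3,-5,-13) = (f(1,0),f(0,1),f(1,1))
replace slot 3: 2·((-3)+(-5)) − (-13) = -3 → (-3,-5,-3)
replace slot 2: 2·((-3)+(-3)) − (-5) = -7 → (-3,-7,-3)
replace slot 3: 2·((-3)+(-7)) − (-3) = -17 → (-3,-7,-17)
replace slot 1: 2·((-7)+(-17)) − (-3) = -45 → (-45,-7,-17)

-45,-7,-17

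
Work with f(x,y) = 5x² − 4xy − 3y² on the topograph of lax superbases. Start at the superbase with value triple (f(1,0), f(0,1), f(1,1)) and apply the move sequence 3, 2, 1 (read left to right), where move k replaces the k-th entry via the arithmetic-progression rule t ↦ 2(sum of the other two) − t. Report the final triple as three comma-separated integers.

start (5,-3,-2) = (f(1,0),f(0,1),f(1,1))
replace slot 3: 2·(5+(-3)) − (-2) = 6 → (5,-3,6)
replace slot 2: 2·(5+6) − (-3) = 25 → (5,25,6)
replace slot 1: 2·(25+6) − 5 = 57 → (57,25,6)

57,25,6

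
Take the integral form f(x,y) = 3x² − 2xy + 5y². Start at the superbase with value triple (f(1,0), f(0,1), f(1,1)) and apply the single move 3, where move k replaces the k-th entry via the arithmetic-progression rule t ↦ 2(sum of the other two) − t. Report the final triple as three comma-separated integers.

start (3,5,6) = (f(1,0),f(0,1),f(1,1))
replace slot 3: 2·(3+5) − 6 = 10 → (3,5,10)

3,5,10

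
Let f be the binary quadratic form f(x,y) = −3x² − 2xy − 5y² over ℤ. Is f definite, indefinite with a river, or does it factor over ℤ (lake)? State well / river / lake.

D = b²−4ac = (-2)² − 4·(-3)·(-5) = -56
D < 0 ⇒ definite ⇒ every region one sign ⇒ single well

well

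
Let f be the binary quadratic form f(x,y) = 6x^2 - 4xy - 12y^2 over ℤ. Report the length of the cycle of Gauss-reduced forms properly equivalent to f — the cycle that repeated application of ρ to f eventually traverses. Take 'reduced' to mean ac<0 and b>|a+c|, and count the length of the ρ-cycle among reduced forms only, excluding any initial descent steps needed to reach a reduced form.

D = 304, ⌊√D⌋ = 17
descent: ρ → (-12,4,6)
descent: ρ → (6,8,-10)  [lands on river]
river: ρ → (-10,12,4)
river: ρ → (4,12,-10)
river: ρ → (-10,8,6)
river: ρ → (6,16,-2)
river: ρ → (-2,16,6)
ρ-cycle length = 6 (tail of 2 descent steps not counted)

6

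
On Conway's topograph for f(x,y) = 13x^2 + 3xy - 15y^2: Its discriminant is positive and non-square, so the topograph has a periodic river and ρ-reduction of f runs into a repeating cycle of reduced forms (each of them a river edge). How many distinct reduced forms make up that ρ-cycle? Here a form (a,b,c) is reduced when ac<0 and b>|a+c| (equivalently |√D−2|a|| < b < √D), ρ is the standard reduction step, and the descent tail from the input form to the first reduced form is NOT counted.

D = 789, ⌊√D⌋ = 28
river: ρ → (-15,27,1)
river: ρ → (1,27,-15)
river: ρ → (-15,3,13)
river: ρ → (13,23,-5)
river: ρ → (-5,27,3)
river: ρ → (3,27,-5)
river: ρ → (-5,23,13)
river: ρ → (13,3,-15)
ρ-cycle length = 8 (tail of 0 descent steps not counted)

8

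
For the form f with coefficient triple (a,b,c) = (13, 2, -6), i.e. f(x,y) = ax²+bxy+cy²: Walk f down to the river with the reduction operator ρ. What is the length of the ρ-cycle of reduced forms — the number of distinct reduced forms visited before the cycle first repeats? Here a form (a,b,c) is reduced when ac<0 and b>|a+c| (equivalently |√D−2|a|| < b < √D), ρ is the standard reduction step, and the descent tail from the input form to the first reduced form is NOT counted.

D = 316, ⌊√D⌋ = 17
descent: ρ → (-6,10,9)  [lands on river]
river: ρ → (9,8,-7)
river: ρ → (-7,6,10)
river: ρ → (10,14,-3)
river: ρ → (-3,16,5)
river: ρ → (5,14,-6)
ρ-cycle length = 6 (tail of 1 descent step not counted)

6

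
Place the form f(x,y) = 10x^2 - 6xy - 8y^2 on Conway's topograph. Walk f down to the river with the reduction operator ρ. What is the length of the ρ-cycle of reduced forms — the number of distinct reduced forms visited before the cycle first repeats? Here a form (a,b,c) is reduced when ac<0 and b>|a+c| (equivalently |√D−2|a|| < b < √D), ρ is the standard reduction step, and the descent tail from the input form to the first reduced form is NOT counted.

D = 356, ⌊√D⌋ = 18
descent: ρ → (-8,6,10)  [lands on river]
river: ρ → (10,14,-4)
river: ρ → (-4,18,2)
river: ρ → (2,18,-4)
river: ρ → (-4,14,10)
river: ρ → (10,6,-8)
river: ρ → (-8,10,8)
river: ρ → (8,6,-10)
river: ρ → (-10,14,4)
river: ρ → (4,18,-2)
river: ρ → (-2,18,4)
river: ρ → (4,14,-10)
river: ρ → (-10,6,8)
river: ρ → (8,10,-8)
ρ-cycle length = 14 (tail of 1 descent step not counted)

14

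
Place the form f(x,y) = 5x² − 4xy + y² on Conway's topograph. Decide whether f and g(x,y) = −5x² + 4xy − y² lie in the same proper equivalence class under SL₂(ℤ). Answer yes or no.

D₁ = -4, D₂ = -4
f: flip: (5,-4,1)→(1,4,5)
f: translate: b→0 (≡4 mod 2), so (1,4,5)→(1,0,1)
f: reduced (well bottom): (1,0,1) with a≤c, −a<b≤a
g is negative-definite; reduce −g:
−g: flip: (5,-4,1)→(1,4,5)
−g: translate: b→0 (≡4 mod 2), so (1,4,5)→(1,0,1)
−g: reduced (well bottom): (1,0,1) with a≤c, −a<b≤a
flip sign back: reduced form of g is (-1,0,-1)
reduced forms (1, 0, 1) vs (-1, 0, -1) ⇒ inequivalent

no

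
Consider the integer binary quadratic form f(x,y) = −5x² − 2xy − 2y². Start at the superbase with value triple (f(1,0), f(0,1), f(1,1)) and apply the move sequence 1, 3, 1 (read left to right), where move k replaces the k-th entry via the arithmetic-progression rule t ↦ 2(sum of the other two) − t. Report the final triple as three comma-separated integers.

start (-5,-2,-9) = (f(1,0),f(0,1),f(1,1))
replace slot 1: 2·((-2)+(-9)) − (-5) = -17 → (-17,-2,-9)
replace slot 3: 2·((-17)+(-2)) − (-9) = -29 → (-17,-2,-29)
replace slot 1: 2·((-2)+(-29)) − (-17) = -45 → (-45,-2,-29)

-45,-2,-29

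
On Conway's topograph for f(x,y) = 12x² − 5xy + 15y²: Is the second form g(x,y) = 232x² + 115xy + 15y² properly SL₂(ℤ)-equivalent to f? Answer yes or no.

D₁ = -695, D₂ = -695
f: reduced (well bottom): (12,-5,15) with a≤c, −a<b≤a
g: flip: (232,115,15)→(15,-115,232)
g: translate: b→5 (≡-115 mod 30), so (15,-115,232)→(15,5,12)
g: flip: (15,5,12)→(12,-5,15)
g: reduced (well bottom): (12,-5,15) with a≤c, −a<b≤a
reduced forms (12, -5, 15) vs (12, -5, 15) ⇒ equivalent

yes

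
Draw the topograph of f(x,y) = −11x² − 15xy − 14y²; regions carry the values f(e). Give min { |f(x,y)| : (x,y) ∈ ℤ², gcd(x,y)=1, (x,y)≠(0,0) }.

translate: b→-7 (≡15 mod 22), so (11,15,14)→(11,-7,10)
flip: (11,-7,10)→(10,7,11)
reduced (well bottom): (10,7,11) with a≤c, −a<b≤a
well minimum |f| = |-10| = 10 (negative-definite)

10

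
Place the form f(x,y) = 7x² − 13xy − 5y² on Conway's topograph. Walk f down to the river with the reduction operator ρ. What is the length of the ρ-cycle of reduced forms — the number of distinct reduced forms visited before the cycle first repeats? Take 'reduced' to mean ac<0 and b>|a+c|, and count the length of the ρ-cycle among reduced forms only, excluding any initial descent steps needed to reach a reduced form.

D = 309, ⌊√D⌋ = 17
descent: ρ → (-5,13,7)  [lands on river]
river: ρ → (7,15,-3)
river: ρ → (-3,15,7)
river: ρ → (7,13,-5)
river: ρ → (-5,17,1)
river: ρ → (1,17,-5)
ρ-cycle length = 6 (tail of 1 descent step not counted)

6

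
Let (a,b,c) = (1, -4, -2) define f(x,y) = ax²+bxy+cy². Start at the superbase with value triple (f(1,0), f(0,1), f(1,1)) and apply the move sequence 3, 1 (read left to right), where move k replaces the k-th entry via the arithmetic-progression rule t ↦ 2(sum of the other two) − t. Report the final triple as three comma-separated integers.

start (1,-2,-5) = (f(1,0),f(0,1),f(1,1))
replace slot 3: 2·(1+(-2)) − (-5) = 3 → (1,-2,3)
replace slot 1: 2·((-2)+3) − 1 = 1 → (1,-2,3)

1,-2,3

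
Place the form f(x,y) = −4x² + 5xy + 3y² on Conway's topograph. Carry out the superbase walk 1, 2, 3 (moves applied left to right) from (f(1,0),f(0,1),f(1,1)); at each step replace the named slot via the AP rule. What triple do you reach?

start (-4,3,4) = (f(1,0),f(0,1),f(1,1))
replace slot 1: 2·(3+4) − (-4) = 18 → (18,3,4)
replace slot 2: 2·(18+4) − 3 = 41 → (18,41,4)
replace slot 3: 2·(18+41) − 4 = 114 → (18,41,114)

18,41,114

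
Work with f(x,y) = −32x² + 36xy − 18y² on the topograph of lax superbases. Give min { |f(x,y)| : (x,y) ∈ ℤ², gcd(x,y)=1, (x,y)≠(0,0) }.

translate: b→28 (≡-36 mod 64), so (32,-36,18)→(32,28,14)
flip: (32,28,14)→(14,-28,32)
translate: b→0 (≡-28 mod 28), so (14,-28,32)→(14,0,18)
reduced (well bottom): (14,0,18) with a≤c, −a<b≤a
well minimum |f| = |-14| = 14 (negative-definite)

14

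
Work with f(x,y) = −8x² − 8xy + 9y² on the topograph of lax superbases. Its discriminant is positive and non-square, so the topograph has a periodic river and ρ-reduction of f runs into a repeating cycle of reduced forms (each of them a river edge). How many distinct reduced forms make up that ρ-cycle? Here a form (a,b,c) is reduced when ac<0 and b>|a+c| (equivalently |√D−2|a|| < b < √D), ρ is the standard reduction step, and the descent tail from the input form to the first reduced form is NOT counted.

D = 352, ⌊√D⌋ = 18
descent: ρ → (9,8,-8)  [lands on river]
river: ρ → (-8,8,9)
river: ρ → (9,10,-7)
river: ρ → (-7,18,1)
river: ρ → (1,18,-7)
river: ρ → (-7,10,9)
ρ-cycle length = 6 (tail of 1 descent step not counted)

6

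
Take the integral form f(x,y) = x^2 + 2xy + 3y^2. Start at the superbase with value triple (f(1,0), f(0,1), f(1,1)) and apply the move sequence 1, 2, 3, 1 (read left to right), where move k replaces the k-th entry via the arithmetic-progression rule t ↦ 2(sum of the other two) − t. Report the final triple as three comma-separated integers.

start (1,3,6) = (f(1,0),f(0,1),f(1,1))
replace slot 1: 2·(3+6) − 1 = 17 → (17,3,6)
replace slot 2: 2·(17+6) − 3 = 43 → (17,43,6)
replace slot 3: 2·(17+43) − 6 = 114 → (17,43,114)
replace slot 1: 2·(43+114) − 17 = 297 → (297,43,114)

297,43,114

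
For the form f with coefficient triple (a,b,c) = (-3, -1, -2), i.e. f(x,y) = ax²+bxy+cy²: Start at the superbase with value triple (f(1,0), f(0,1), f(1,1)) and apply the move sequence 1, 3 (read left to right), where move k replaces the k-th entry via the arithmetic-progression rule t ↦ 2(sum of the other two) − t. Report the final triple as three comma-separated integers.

start (-3,-2,-6) = (f(1,0),f(0,1),f(1,1))
replace slot 1: 2·((-2)+(-6)) − (-3) = -13 → (-13,-2,-6)
replace slot 3: 2·((-13)+(-2)) − (-6) = -24 → (-13,-2,-24)

-13,-2,-24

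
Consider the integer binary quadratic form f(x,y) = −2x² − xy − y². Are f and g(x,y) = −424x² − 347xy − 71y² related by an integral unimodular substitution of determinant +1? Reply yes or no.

D₁ = -7, D₂ = -7
f is negative-definite; reduce −f:
−f: flip: (2,1,1)→(1,-1,2)
−f: translate: b→1 (≡-1 mod 2), so (1,-1,2)→(1,1,2)
−f: reduced (well bottom): (1,1,2) with a≤c, −a<b≤a
flip sign back: reduced form of f is (-1,-1,-2)
g is negative-definite; reduce −g:
−g: flip: (424,347,71)→(71,-347,424)
−g: translate: b→-63 (≡-347 mod 142), so (71,-347,424)→(71,-63,14)
−g: flip: (71,-63,14)→(14,63,71)
−g: translate: b→7 (≡63 mod 28), so (14,63,71)→(14,7,1)
−g: flip: (14,7,1)→(1,-7,14)
−g: translate: b→1 (≡-7 mod 2), so (1,-7,14)→(1,1,2)
−g: reduced (well bottom): (1,1,2) with a≤c, −a<b≤a
flip sign back: reduced form of g is (-1,-1,-2)
reduced forms (-1, -1, -2) vs (-1, -1, -2) ⇒ equivalent

yes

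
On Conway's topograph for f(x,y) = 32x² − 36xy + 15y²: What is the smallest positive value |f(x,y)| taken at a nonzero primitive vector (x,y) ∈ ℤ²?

translate: b→28 (≡-36 mod 64), so (32,-36,15)→(32,28,11)
flip: (32,28,11)→(11,-28,32)
translate: b→-6 (≡-28 mod 22), so (11,-28,32)→(11,-6,15)
reduced (well bottom): (11,-6,15) with a≤c, −a<b≤a
well minimum = a = 11

11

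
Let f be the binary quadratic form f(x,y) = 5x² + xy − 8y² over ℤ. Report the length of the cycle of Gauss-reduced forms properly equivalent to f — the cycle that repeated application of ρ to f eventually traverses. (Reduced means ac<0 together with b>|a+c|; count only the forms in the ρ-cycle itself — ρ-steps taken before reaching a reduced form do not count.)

D = 161, ⌊√D⌋ = 12
descent: ρ → (-8,-1,5)
descent: ρ → (5,11,-2)  [lands on river]
river: ρ → (-2,9,10)
river: ρ → (10,11,-1)
river: ρ → (-1,11,10)
river: ρ → (10,9,-2)
river: ρ → (-2,11,5)
river: ρ → (5,9,-4)
river: ρ → (-4,7,7)
river: ρ → (7,7,-4)
river: ρ → (-4,9,5)
ρ-cycle length = 10 (tail of 2 descent steps not counted)

10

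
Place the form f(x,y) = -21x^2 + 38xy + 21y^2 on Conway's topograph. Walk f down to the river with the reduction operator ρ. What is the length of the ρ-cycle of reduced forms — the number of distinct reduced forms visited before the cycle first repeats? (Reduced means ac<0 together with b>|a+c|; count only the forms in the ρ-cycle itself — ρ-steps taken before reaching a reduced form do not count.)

D = 3208, ⌊√D⌋ = 56
river: ρ → (21,46,-13)
river: ρ → (-13,32,42)
river: ρ → (42,52,-3)
river: ρ → (-3,56,6)
river: ρ → (6,52,-21)
river: ρ → (-21,32,26)
river: ρ → (26,20,-27)
river: ρ → (-27,34,19)
river: ρ → (19,42,-19)
river: ρ → (-19,34,27)
river: ρ → (27,20,-26)
river: ρ → (-26,32,21)
river: ρ → (21,52,-6)
river: ρ → (-6,56,3)
river: ρ → (3,52,-42)
river: ρ → (-42,32,13)
river: ρ → (13,46,-21)
river: ρ → (-21,38,21)
ρ-cycle length = 18 (tail of 0 descent steps not counted)

18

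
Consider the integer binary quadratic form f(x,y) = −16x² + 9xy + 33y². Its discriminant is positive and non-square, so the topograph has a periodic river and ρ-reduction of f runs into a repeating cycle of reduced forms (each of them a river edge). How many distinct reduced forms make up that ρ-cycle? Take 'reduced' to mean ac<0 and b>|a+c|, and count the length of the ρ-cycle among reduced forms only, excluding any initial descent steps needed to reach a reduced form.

D = 2193, ⌊√D⌋ = 46
descent: ρ → (33,-9,-16)
descent: ρ → (-16,41,8)  [lands on river]
river: ρ → (8,39,-21)
river: ρ → (-21,45,2)
river: ρ → (2,43,-43)
river: ρ → (-43,43,2)
river: ρ → (2,45,-21)
river: ρ → (-21,39,8)
river: ρ → (8,41,-16)
river: ρ → (-16,23,26)
river: ρ → (26,29,-13)
river: ρ → (-13,23,32)
river: ρ → (32,41,-4)
river: ρ → (-4,39,42)
river: ρ → (42,45,-1)
river: ρ → (-1,45,42)
river: ρ → (42,39,-4)
river: ρ → (-4,41,32)
river: ρ → (32,23,-13)
river: ρ → (-13,29,26)
river: ρ → (26,23,-16)
ρ-cycle length = 20 (tail of 2 descent steps not counted)

20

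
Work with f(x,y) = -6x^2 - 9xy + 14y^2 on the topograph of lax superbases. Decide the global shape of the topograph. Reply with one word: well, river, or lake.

D = b²−4ac = (-9)² − 4·(-6)·14 = 417
D > 0 non-square ⇒ indefinite ⇒ periodic river

river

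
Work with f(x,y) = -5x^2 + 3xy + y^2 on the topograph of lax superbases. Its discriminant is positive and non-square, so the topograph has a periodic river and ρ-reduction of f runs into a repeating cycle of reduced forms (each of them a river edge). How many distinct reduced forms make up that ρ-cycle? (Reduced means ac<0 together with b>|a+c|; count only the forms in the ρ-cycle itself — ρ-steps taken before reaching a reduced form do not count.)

D = 29, ⌊√D⌋ = 5
descent: ρ → (1,5,-1)  [lands on river]
river: ρ → (-1,5,1)
ρ-cycle length = 2 (tail of 1 descent step not counted)

2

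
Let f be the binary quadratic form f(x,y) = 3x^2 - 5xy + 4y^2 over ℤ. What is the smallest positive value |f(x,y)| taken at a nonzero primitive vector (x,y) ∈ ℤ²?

translate: b→1 (≡-5 mod 6), so (3,-5,4)→(3,1,2)
flip: (3,1,2)→(2,-1,3)
reduced (well bottom): (2,-1,3) with a≤c, −a<b≤a
well minimum = a = 2

2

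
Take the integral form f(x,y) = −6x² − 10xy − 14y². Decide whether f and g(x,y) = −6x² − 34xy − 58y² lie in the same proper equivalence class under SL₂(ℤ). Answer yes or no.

D₁ = -236, D₂ = -236
f is negative-definite; reduce −f:
−f: translate: b→-2 (≡10 mod 12), so (6,10,14)→(6,-2,10)
−f: reduced (well bottom): (6,-2,10) with a≤c, −a<b≤a
flip sign back: reduced form of f is (-6,2,-10)
g is negative-definite; reduce −g:
−g: translate: b→-2 (≡34 mod 12), so (6,34,58)→(6,-2,10)
−g: reduced (well bottom): (6,-2,10) with a≤c, −a<b≤a
flip sign back: reduced form of g is (-6,2,-10)
reduced forms (-6, 2, -10) vs (-6, 2, -10) ⇒ equivalent

yes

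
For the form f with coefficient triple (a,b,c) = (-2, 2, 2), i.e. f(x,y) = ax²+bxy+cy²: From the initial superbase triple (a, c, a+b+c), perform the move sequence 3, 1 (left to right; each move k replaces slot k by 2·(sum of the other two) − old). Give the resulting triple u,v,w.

start (-2,2,2) = (f(1,0),f(0,1),f(1,1))
replace slot 3: 2·((-2)+2) − 2 = -2 → (-2,2,-2)
replace slot 1: 2·(2+(-2)) − (-2) = 2 → (2,2,-2)

2,2,-2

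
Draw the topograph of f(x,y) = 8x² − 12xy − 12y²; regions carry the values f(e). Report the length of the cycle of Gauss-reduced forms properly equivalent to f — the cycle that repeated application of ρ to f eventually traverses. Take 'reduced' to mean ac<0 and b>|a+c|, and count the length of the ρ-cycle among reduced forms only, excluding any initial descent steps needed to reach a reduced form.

D = 528, ⌊√D⌋ = 22
descent: ρ → (-12,12,8)  [lands on river]
river: ρ → (8,20,-4)
river: ρ → (-4,20,8)
river: ρ → (8,12,-12)
ρ-cycle length = 4 (tail of 1 descent step not counted)

4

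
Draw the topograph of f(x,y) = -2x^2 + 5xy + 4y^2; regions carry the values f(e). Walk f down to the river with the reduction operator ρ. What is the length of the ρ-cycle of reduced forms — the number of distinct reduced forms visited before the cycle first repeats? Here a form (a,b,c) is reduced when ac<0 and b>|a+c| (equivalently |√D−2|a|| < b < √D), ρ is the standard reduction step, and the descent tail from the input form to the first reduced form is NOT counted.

D = 57, ⌊√D⌋ = 7
river: ρ → (4,3,-3)
river: ρ → (-3,3,4)
river: ρ → (4,5,-2)
river: ρ → (-2,7,1)
river: ρ → (1,7,-2)
river: ρ → (-2,5,4)
ρ-cycle length = 6 (tail of 0 descent steps not counted)

6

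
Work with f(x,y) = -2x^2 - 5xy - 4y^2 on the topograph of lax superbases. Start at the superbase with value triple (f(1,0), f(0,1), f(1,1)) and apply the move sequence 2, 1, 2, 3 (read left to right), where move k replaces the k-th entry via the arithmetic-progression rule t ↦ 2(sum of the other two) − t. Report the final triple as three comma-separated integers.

start (-2,-4,-11) = (f(1,0),f(0,1),f(1,1))
replace slot 2: 2·((-2)+(-11)) − (-4) = -22 → (-2,-22,-11)
replace slot 1: 2·((-22)+(-11)) − (-2) = -64 → (-64,-22,-11)
replace slot 2: 2·((-64)+(-11)) − (-22) = -128 → (-64,-128,-11)
replace slot 3: 2·((-64)+(-128)) − (-11) = -373 → (-64,-128,-373)

-64,-128,-373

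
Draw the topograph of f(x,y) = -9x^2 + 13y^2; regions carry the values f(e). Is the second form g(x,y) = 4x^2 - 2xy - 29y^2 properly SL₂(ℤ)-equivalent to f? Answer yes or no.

D₁ = 468, D₂ = 468
river cycle of f (length 6): (-9, 18, 4), (4, 14, -17), (-17, 20, 1), (1, 20, -17), (-17, 14, 4), (4, 18, -9)
river cycle of g (length 6): (4, 14, -17), (-17, 20, 1), (1, 20, -17), (-17, 14, 4), (4, 18, -9), (-9, 18, 4)
cycles coincide ⇒ equivalent

yes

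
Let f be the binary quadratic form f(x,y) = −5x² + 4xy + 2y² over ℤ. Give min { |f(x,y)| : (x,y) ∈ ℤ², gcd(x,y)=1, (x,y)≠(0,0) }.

river: ρ → (2,4,-5)
river: ρ → (-5,6,1)
river: ρ → (1,6,-5)
river: ρ → (-5,4,2)
closes: descent 0, river 4
min |a| on river = 1

1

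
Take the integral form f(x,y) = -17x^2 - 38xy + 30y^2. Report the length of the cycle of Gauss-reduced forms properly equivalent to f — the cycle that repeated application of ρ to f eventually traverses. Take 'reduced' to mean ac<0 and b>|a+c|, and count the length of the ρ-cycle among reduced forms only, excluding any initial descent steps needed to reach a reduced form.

D = 3484, ⌊√D⌋ = 59
descent: ρ → (30,38,-17)  [lands on river]
river: ρ → (-17,30,38)
river: ρ → (38,46,-9)
river: ρ → (-9,44,43)
river: ρ → (43,42,-10)
river: ρ → (-10,58,3)
river: ρ → (3,56,-29)
river: ρ → (-29,2,30)
river: ρ → (30,58,-1)
river: ρ → (-1,58,30)
river: ρ → (30,2,-29)
river: ρ → (-29,56,3)
river: ρ → (3,58,-10)
river: ρ → (-10,42,43)
river: ρ → (43,44,-9)
river: ρ → (-9,46,38)
river: ρ → (38,30,-17)
river: ρ → (-17,38,30)
river: ρ → (30,22,-25)
river: ρ → (-25,28,27)
river: ρ → (27,26,-26)
river: ρ → (-26,26,27)
river: ρ → (27,28,-25)
river: ρ → (-25,22,30)
ρ-cycle length = 24 (tail of 1 descent step not counted)

24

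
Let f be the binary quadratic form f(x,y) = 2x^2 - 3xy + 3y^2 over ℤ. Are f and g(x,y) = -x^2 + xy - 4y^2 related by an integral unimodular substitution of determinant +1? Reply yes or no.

D₁ = -15, D₂ = -15
f: translate: b→1 (≡-3 mod 4), so (2,-3,3)→(2,1,2)
f: reduced (well bottom): (2,1,2) with a≤c, −a<b≤a
g is negative-definite; reduce −g:
−g: translate: b→1 (≡-1 mod 2), so (1,-1,4)→(1,1,4)
−g: reduced (well bottom): (1,1,4) with a≤c, −a<b≤a
flip sign back: reduced form of g is (-1,-1,-4)
reduced forms (2, 1, 2) vs (-1, -1, -4) ⇒ inequivalent

no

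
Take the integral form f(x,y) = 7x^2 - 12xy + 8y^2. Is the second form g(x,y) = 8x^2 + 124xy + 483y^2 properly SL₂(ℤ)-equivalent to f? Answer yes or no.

D₁ = -80, D₂ = -80
f: translate: b→2 (≡-12 mod 14), so (7,-12,8)→(7,2,3)
f: flip: (7,2,3)→(3,-2,7)
f: reduced (well bottom): (3,-2,7) with a≤c, −a<b≤a
g: translate: b→-4 (≡124 mod 16), so (8,124,483)→(8,-4,3)
g: flip: (8,-4,3)→(3,4,8)
g: translate: b→-2 (≡4 mod 6), so (3,4,8)→(3,-2,7)
g: reduced (well bottom): (3,-2,7) with a≤c, −a<b≤a
reduced forms (3, -2, 7) vs (3, -2, 7) ⇒ equivalent

yes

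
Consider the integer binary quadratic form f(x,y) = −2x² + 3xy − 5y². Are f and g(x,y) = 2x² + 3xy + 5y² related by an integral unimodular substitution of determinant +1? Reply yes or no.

D₁ = -31, D₂ = -31
f is negative-definite; reduce −f:
−f: translate: b→1 (≡-3 mod 4), so (2,-3,5)→(2,1,4)
−f: reduced (well bottom): (2,1,4) with a≤c, −a<b≤a
flip sign back: reduced form of f is (-2,-1,-4)
g: translate: b→-1 (≡3 mod 4), so (2,3,5)→(2,-1,4)
g: reduced (well bottom): (2,-1,4) with a≤c, −a<b≤a
reduced forms (-2, -1, -4) vs (2, -1, 4) ⇒ inequivalent

no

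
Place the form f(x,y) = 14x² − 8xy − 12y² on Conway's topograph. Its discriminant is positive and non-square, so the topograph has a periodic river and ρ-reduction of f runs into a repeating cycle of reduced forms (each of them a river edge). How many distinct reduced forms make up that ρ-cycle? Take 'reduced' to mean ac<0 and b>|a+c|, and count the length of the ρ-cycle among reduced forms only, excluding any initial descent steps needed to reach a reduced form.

D = 736, ⌊√D⌋ = 27
descent: ρ → (-12,8,14)  [lands on river]
river: ρ → (14,20,-6)
river: ρ → (-6,16,20)
river: ρ → (20,24,-2)
river: ρ → (-2,24,20)
river: ρ → (20,16,-6)
river: ρ → (-6,20,14)
river: ρ → (14,8,-12)
river: ρ → (-12,16,10)
river: ρ → (10,24,-4)
river: ρ → (-4,24,10)
river: ρ → (10,16,-12)
ρ-cycle length = 12 (tail of 1 descent step not counted)

12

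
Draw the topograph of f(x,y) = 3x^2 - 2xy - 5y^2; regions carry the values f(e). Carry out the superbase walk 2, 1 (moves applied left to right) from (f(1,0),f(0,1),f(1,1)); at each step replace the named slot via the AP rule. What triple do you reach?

start (3,-5,-4) = (f(1,0),f(0,1),f(1,1))
replace slot 2: 2·(3+(-4)) − (-5) = 3 → (3,3,-4)
replace slot 1: 2·(3+(-4)) − 3 = -5 → (-5,3,-4)

-5,3,-4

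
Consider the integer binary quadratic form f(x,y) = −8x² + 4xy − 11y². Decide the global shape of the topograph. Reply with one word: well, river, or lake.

D = b²−4ac = 4² − 4·(-8)·(-11) = -336
D < 0 ⇒ definite ⇒ every region one sign ⇒ single well

well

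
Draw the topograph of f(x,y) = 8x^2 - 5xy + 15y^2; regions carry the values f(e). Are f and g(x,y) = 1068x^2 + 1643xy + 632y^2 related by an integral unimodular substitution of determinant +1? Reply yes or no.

D₁ = -455, D₂ = -455
f: reduced (well bottom): (8,-5,15) with a≤c, −a<b≤a
g: translate: b→-493 (≡1643 mod 2136), so (1068,1643,632)→(1068,-493,57)
g: flip: (1068,-493,57)→(57,493,1068)
g: translate: b→37 (≡493 mod 114), so (57,493,1068)→(57,37,8)
g: flip: (57,37,8)→(8,-37,57)
g: translate: b→-5 (≡-37 mod 16), so (8,-37,57)→(8,-5,15)
g: reduced (well bottom): (8,-5,15) with a≤c, −a<b≤a
reduced forms (8, -5, 15) vs (8, -5, 15) ⇒ equivalent

yes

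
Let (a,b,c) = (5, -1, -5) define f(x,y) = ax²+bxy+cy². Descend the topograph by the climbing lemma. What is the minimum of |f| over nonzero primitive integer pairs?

descent: ρ → (-5,1,5)  [lands on river]
river: ρ → (5,9,-1)
river: ρ → (-1,9,5)
river: ρ → (5,1,-5)
river: ρ → (-5,9,1)
river: ρ → (1,9,-5)
closes: descent 1, river 6
min |a| on river = 1

1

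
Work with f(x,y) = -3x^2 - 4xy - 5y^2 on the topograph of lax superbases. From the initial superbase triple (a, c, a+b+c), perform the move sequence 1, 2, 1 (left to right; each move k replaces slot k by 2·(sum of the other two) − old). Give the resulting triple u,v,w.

start (-3,-5,-12) = (f(1,0),f(0,1),f(1,1))
replace slot 1: 2·((-5)+(-12)) − (-3) = -31 → (-31,-5,-12)
replace slot 2: 2·((-31)+(-12)) − (-5) = -81 → (-31,-81,-12)
replace slot 1: 2·((-81)+(-12)) − (-31) = -155 → (-155,-81,-12)

-155,-81,-12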